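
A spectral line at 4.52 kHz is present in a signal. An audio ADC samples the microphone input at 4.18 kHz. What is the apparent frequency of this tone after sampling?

0.34 kHz

4.52 kHz mod fs = 0.34 kHz.
0.34 kHz ≤ fs/2 = 2.09 kHz, appears at 0.34 kHz.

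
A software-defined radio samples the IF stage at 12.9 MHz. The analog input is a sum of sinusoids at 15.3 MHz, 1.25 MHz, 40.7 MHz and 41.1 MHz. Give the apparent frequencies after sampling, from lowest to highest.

1.25 MHz, 2 MHz, 2.4 MHz

fs/2 = 6.45 MHz.
15.3 MHz mod fs = 2.4 MHz.
2.4 MHz ≤ fs/2 = 6.45 MHz, appears at 2.4 MHz.
1.25 MHz ≤ fs/2 = 6.45 MHz, passes unchanged.
40.7 MHz mod fs = 2 MHz.
2 MHz ≤ fs/2 = 6.45 MHz, appears at 2 MHz.
41.1 MHz mod fs = 2.4 MHz.
2.4 MHz ≤ fs/2 = 6.45 MHz, appears at 2.4 MHz.
Distinct values: {1.25 MHz, 2 MHz, 2.4 MHz}.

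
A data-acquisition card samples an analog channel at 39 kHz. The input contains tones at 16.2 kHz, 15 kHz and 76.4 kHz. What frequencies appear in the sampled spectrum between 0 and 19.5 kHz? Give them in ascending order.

1.6 kHz, 15 kHz, 16.2 kHz

fs/2 = 19.5 kHz.
16.2 kHz ≤ fs/2 = 19.5 kHz, passes unchanged.
15 kHz ≤ fs/2 = 19.5 kHz, passes unchanged.
76.4 kHz mod fs = 37.4 kHz.
37.4 kHz > fs/2 = 19.5 kHz, folds to fs − 37.4 kHz = 1.6 kHz.
Distinct values: {1.6 kHz, 15 kHz, 16.2 kHz}.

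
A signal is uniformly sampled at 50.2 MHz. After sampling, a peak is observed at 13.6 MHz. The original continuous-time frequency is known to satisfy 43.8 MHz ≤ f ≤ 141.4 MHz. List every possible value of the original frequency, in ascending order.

63.8 MHz, 86.8 MHz, 114 MHz, 137 MHz

Frequencies that alias to 13.6 MHz are k·fs ± 13.6 MHz for integer k ≥ 0.
k=0: 13.6 MHz.
k=1: 36.6 MHz, 63.8 MHz.
k=2: 86.8 MHz, 114 MHz.
k=3: 137 MHz, 164.2 MHz.
k=4: 187.2 MHz, 214.4 MHz.
Within [43.8 MHz, 141.4 MHz]: 63.8 MHz, 86.8 MHz, 114 MHz, 137 MHz.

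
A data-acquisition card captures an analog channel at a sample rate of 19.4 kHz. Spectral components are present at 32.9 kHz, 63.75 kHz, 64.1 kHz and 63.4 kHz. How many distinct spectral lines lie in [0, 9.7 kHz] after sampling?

fs/2 = 9.7 kHz.
32.9 kHz mod fs = 13.5 kHz.
13.5 kHz > fs/2 = 9.7 kHz, folds to fs − 13.5 kHz = 5.9 kHz.
63.75 kHz mod fs = 5.55 kHz.
5.55 kHz ≤ fs/2 = 9.7 kHz, appears at 5.55 kHz.
64.1 kHz mod fs = 5.9 kHz.
5.9 kHz ≤ fs/2 = 9.7 kHz, appears at 5.9 kHz.
63.4 kHz mod fs = 5.2 kHz.
5.2 kHz ≤ fs/2 = 9.7 kHz, appears at 5.2 kHz.
Distinct values: {5.2 kHz, 5.55 kHz, 5.9 kHz} → 3.

3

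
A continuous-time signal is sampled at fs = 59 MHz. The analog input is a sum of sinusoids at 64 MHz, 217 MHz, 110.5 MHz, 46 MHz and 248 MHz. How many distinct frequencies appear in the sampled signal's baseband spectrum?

fs/2 = 29.5 MHz.
64 MHz mod fs = 5 MHz.
5 MHz ≤ fs/2 = 29.5 MHz, appears at 5 MHz.
217 MHz mod fs = 40 MHz.
40 MHz > fs/2 = 29.5 MHz, folds to fs − 40 MHz = 19 MHz.
110.5 MHz mod fs = 51.5 MHz.
51.5 MHz > fs/2 = 29.5 MHz, folds to fs − 51.5 MHz = 7.5 MHz.
46 MHz > fs/2 = 29.5 MHz, folds to fs − 46 MHz = 13 MHz.
248 MHz mod fs = 12 MHz.
12 MHz ≤ fs/2 = 29.5 MHz, appears at 12 MHz.
Distinct values: {5 MHz, 7.5 MHz, 12 MHz, 13 MHz, 19 MHz} → 5.

5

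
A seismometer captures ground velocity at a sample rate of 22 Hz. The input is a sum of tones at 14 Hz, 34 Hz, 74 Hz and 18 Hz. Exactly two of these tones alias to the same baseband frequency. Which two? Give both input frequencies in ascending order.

14 Hz, 74 Hz

fs/2 = 11 Hz.
14 Hz > fs/2 = 11 Hz, folds to fs − 14 Hz = 8 Hz.
34 Hz mod fs = 12 Hz.
12 Hz > fs/2 = 11 Hz, folds to fs − 12 Hz = 10 Hz.
74 Hz mod fs = 8 Hz.
8 Hz ≤ fs/2 = 11 Hz, appears at 8 Hz.
18 Hz > fs/2 = 11 Hz, folds to fs − 18 Hz = 4 Hz.
14 Hz and 74 Hz both map to 8 Hz.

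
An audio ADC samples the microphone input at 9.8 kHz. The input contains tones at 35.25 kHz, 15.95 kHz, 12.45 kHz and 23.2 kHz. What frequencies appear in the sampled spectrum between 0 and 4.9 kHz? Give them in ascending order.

2.65 kHz, 3.6 kHz, 3.65 kHz, 3.95 kHz

fs/2 = 4.9 kHz.
35.25 kHz mod fs = 5.85 kHz.
5.85 kHz > fs/2 = 4.9 kHz, folds to fs − 5.85 kHz = 3.95 kHz.
15.95 kHz mod fs = 6.15 kHz.
6.15 kHz > fs/2 = 4.9 kHz, folds to fs − 6.15 kHz = 3.65 kHz.
12.45 kHz mod fs = 2.65 kHz.
2.65 kHz ≤ fs/2 = 4.9 kHz, appears at 2.65 kHz.
23.2 kHz mod fs = 3.6 kHz.
3.6 kHz ≤ fs/2 = 4.9 kHz, appears at 3.6 kHz.
Distinct values: {2.65 kHz, 3.6 kHz, 3.65 kHz, 3.95 kHz}.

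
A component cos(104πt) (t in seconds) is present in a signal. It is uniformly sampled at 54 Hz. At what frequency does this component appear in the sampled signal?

ω = 104π rad/s → f = ω/(2π) = 52 Hz.
52 Hz > fs/2 = 27 Hz, folds to fs − 52 Hz = 2 Hz.

2 Hz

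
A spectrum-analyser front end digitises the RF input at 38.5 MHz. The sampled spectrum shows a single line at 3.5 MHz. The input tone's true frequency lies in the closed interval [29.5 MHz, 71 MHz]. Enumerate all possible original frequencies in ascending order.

35 MHz, 42 MHz

Frequencies that alias to 3.5 MHz are k·fs ± 3.5 MHz for integer k ≥ 0.
k=0: 3.5 MHz.
k=1: 35 MHz, 42 MHz.
k=2: 73.5 MHz, 80.5 MHz.
Within [29.5 MHz, 71 MHz]: 35 MHz, 42 MHz.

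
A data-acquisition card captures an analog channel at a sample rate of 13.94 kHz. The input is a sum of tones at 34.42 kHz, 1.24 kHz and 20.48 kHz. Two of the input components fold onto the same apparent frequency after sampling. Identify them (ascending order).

20.48 kHz, 34.42 kHz

fs/2 = 6.97 kHz.
34.42 kHz mod fs = 6.54 kHz.
6.54 kHz ≤ fs/2 = 6.97 kHz, appears at 6.54 kHz.
1.24 kHz ≤ fs/2 = 6.97 kHz, passes unchanged.
20.48 kHz mod fs = 6.54 kHz.
6.54 kHz ≤ fs/2 = 6.97 kHz, appears at 6.54 kHz.
20.48 kHz and 34.42 kHz both map to 6.54 kHz.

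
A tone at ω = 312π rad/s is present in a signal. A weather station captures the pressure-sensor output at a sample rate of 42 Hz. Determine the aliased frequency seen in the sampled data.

ω = 312π rad/s → f = ω/(2π) = 156 Hz.
156 Hz mod fs = 30 Hz.
30 Hz > fs/2 = 21 Hz, folds to fs − 30 Hz = 12 Hz.

12 Hz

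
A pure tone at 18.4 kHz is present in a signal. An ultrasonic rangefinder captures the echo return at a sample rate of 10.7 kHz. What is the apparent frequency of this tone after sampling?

18.4 kHz mod fs = 7.7 kHz.
7.7 kHz > fs/2 = 5.35 kHz, folds to fs − 7.7 kHz = 3 kHz.

3 kHz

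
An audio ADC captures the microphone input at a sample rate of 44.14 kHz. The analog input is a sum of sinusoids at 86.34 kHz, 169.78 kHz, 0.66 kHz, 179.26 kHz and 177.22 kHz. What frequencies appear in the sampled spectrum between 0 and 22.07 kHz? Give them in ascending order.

0.66 kHz, 1.94 kHz, 2.7 kHz, 6.78 kHz

fs/2 = 22.07 kHz.
86.34 kHz mod fs = 42.2 kHz.
42.2 kHz > fs/2 = 22.07 kHz, folds to fs − 42.2 kHz = 1.94 kHz.
169.78 kHz mod fs = 37.36 kHz.
37.36 kHz > fs/2 = 22.07 kHz, folds to fs − 37.36 kHz = 6.78 kHz.
0.66 kHz ≤ fs/2 = 22.07 kHz, passes unchanged.
179.26 kHz mod fs = 2.7 kHz.
2.7 kHz ≤ fs/2 = 22.07 kHz, appears at 2.7 kHz.
177.22 kHz mod fs = 0.66 kHz.
0.66 kHz ≤ fs/2 = 22.07 kHz, appears at 0.66 kHz.
Distinct values: {0.66 kHz, 1.94 kHz, 2.7 kHz, 6.78 kHz}.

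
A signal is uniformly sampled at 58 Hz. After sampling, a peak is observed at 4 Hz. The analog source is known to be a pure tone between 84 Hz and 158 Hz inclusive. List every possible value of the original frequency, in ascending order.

Frequencies that alias to 4 Hz are k·fs ± 4 Hz for integer k ≥ 0.
k=0: 4 Hz.
k=1: 54 Hz, 62 Hz.
k=2: 112 Hz, 120 Hz.
k=3: 170 Hz, 178 Hz.
Within [84 Hz, 158 Hz]: 112 Hz, 120 Hz.

112 Hz, 120 Hz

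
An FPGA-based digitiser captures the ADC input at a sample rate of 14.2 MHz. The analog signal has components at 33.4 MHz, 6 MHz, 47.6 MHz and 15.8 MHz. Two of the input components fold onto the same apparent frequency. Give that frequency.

5 MHz

fs/2 = 7.1 MHz.
33.4 MHz mod fs = 5 MHz.
5 MHz ≤ fs/2 = 7.1 MHz, appears at 5 MHz.
6 MHz ≤ fs/2 = 7.1 MHz, passes unchanged.
47.6 MHz mod fs = 5 MHz.
5 MHz ≤ fs/2 = 7.1 MHz, appears at 5 MHz.
15.8 MHz mod fs = 1.6 MHz.
1.6 MHz ≤ fs/2 = 7.1 MHz, appears at 1.6 MHz.
33.4 MHz and 47.6 MHz both map to 5 MHz.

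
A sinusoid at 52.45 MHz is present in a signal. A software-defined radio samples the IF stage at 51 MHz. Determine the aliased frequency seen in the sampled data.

52.45 MHz mod fs = 1.45 MHz.
1.45 MHz ≤ fs/2 = 25.5 MHz, appears at 1.45 MHz.

1.45 MHz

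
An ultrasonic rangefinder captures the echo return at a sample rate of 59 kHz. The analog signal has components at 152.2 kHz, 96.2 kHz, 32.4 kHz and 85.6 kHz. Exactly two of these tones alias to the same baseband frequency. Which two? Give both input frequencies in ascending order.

fs/2 = 29.5 kHz.
152.2 kHz mod fs = 34.2 kHz.
34.2 kHz > fs/2 = 29.5 kHz, folds to fs − 34.2 kHz = 24.8 kHz.
96.2 kHz mod fs = 37.2 kHz.
37.2 kHz > fs/2 = 29.5 kHz, folds to fs − 37.2 kHz = 21.8 kHz.
32.4 kHz > fs/2 = 29.5 kHz, folds to fs − 32.4 kHz = 26.6 kHz.
85.6 kHz mod fs = 26.6 kHz.
26.6 kHz ≤ fs/2 = 29.5 kHz, appears at 26.6 kHz.
32.4 kHz and 85.6 kHz both map to 26.6 kHz.

32.4 kHz, 85.6 kHz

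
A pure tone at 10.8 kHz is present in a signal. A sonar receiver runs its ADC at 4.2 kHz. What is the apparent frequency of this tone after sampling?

1.8 kHz

10.8 kHz mod fs = 2.4 kHz.
2.4 kHz > fs/2 = 2.1 kHz, folds to fs − 2.4 kHz = 1.8 kHz.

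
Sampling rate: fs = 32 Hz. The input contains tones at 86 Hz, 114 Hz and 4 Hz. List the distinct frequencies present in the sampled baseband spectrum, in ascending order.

fs/2 = 16 Hz.
86 Hz mod fs = 22 Hz.
22 Hz > fs/2 = 16 Hz, folds to fs − 22 Hz = 10 Hz.
114 Hz mod fs = 18 Hz.
18 Hz > fs/2 = 16 Hz, folds to fs − 18 Hz = 14 Hz.
4 Hz ≤ fs/2 = 16 Hz, passes unchanged.
Distinct values: {4 Hz, 10 Hz, 14 Hz}.

4 Hz, 10 Hz, 14 Hz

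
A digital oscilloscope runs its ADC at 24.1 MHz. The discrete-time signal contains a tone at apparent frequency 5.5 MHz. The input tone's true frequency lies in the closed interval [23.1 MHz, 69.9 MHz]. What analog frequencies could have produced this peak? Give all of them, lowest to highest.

29.6 MHz, 42.7 MHz, 53.7 MHz, 66.8 MHz

Frequencies that alias to 5.5 MHz are k·fs ± 5.5 MHz for integer k ≥ 0.
k=0: 5.5 MHz.
k=1: 18.6 MHz, 29.6 MHz.
k=2: 42.7 MHz, 53.7 MHz.
k=3: 66.8 MHz, 77.8 MHz.
k=4: 90.9 MHz, 101.9 MHz.
Within [23.1 MHz, 69.9 MHz]: 29.6 MHz, 42.7 MHz, 53.7 MHz, 66.8 MHz.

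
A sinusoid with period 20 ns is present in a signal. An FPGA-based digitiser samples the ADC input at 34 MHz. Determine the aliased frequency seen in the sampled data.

16 MHz

T = 20 ns → f = 1/T = 50 MHz.
50 MHz mod fs = 16 MHz.
16 MHz ≤ fs/2 = 17 MHz, appears at 16 MHz.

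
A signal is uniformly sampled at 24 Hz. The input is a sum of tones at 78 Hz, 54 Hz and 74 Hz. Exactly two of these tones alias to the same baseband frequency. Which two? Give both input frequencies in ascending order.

54 Hz, 78 Hz

fs/2 = 12 Hz.
78 Hz mod fs = 6 Hz.
6 Hz ≤ fs/2 = 12 Hz, appears at 6 Hz.
54 Hz mod fs = 6 Hz.
6 Hz ≤ fs/2 = 12 Hz, appears at 6 Hz.
74 Hz mod fs = 2 Hz.
2 Hz ≤ fs/2 = 12 Hz, appears at 2 Hz.
54 Hz and 78 Hz both map to 6 Hz.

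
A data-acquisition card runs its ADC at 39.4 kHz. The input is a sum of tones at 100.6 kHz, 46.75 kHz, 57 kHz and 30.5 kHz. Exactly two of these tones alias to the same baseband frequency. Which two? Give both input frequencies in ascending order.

57 kHz, 100.6 kHz

fs/2 = 19.7 kHz.
100.6 kHz mod fs = 21.8 kHz.
21.8 kHz > fs/2 = 19.7 kHz, folds to fs − 21.8 kHz = 17.6 kHz.
46.75 kHz mod fs = 7.35 kHz.
7.35 kHz ≤ fs/2 = 19.7 kHz, appears at 7.35 kHz.
57 kHz mod fs = 17.6 kHz.
17.6 kHz ≤ fs/2 = 19.7 kHz, appears at 17.6 kHz.
30.5 kHz > fs/2 = 19.7 kHz, folds to fs − 30.5 kHz = 8.9 kHz.
57 kHz and 100.6 kHz both map to 17.6 kHz.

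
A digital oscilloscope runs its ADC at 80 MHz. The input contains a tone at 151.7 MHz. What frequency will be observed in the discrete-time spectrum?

8.3 MHz

151.7 MHz mod fs = 71.7 MHz.
71.7 MHz > fs/2 = 40 MHz, folds to fs − 71.7 MHz = 8.3 MHz.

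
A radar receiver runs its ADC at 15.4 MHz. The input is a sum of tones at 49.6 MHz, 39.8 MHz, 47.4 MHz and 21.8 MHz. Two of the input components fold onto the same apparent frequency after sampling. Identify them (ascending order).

21.8 MHz, 39.8 MHz

fs/2 = 7.7 MHz.
49.6 MHz mod fs = 3.4 MHz.
3.4 MHz ≤ fs/2 = 7.7 MHz, appears at 3.4 MHz.
39.8 MHz mod fs = 9 MHz.
9 MHz > fs/2 = 7.7 MHz, folds to fs − 9 MHz = 6.4 MHz.
47.4 MHz mod fs = 1.2 MHz.
1.2 MHz ≤ fs/2 = 7.7 MHz, appears at 1.2 MHz.
21.8 MHz mod fs = 6.4 MHz.
6.4 MHz ≤ fs/2 = 7.7 MHz, appears at 6.4 MHz.
21.8 MHz and 39.8 MHz both map to 6.4 MHz.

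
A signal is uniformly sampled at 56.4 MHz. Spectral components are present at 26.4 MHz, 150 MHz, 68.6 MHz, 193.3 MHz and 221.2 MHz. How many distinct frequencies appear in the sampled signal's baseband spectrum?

5

fs/2 = 28.2 MHz.
26.4 MHz ≤ fs/2 = 28.2 MHz, passes unchanged.
150 MHz mod fs = 37.2 MHz.
37.2 MHz > fs/2 = 28.2 MHz, folds to fs − 37.2 MHz = 19.2 MHz.
68.6 MHz mod fs = 12.2 MHz.
12.2 MHz ≤ fs/2 = 28.2 MHz, appears at 12.2 MHz.
193.3 MHz mod fs = 24.1 MHz.
24.1 MHz ≤ fs/2 = 28.2 MHz, appears at 24.1 MHz.
221.2 MHz mod fs = 52 MHz.
52 MHz > fs/2 = 28.2 MHz, folds to fs − 52 MHz = 4.4 MHz.
Distinct values: {4.4 MHz, 12.2 MHz, 19.2 MHz, 24.1 MHz, 26.4 MHz} → 5.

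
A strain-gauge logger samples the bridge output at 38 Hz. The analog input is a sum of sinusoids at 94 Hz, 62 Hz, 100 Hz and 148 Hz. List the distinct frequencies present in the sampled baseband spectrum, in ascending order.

fs/2 = 19 Hz.
94 Hz mod fs = 18 Hz.
18 Hz ≤ fs/2 = 19 Hz, appears at 18 Hz.
62 Hz mod fs = 24 Hz.
24 Hz > fs/2 = 19 Hz, folds to fs − 24 Hz = 14 Hz.
100 Hz mod fs = 24 Hz.
24 Hz > fs/2 = 19 Hz, folds to fs − 24 Hz = 14 Hz.
148 Hz mod fs = 34 Hz.
34 Hz > fs/2 = 19 Hz, folds to fs − 34 Hz = 4 Hz.
Distinct values: {4 Hz, 14 Hz, 18 Hz}.

4 Hz, 14 Hz, 18 Hz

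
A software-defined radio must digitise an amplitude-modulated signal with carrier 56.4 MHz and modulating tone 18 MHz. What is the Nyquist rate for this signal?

148.8 MHz

AM sidebands sit at fc ± fm = 38.4 MHz and 74.4 MHz.
Highest-frequency component: 74.4 MHz.
Nyquist rate = 2 × 74.4 MHz = 148.8 MHz.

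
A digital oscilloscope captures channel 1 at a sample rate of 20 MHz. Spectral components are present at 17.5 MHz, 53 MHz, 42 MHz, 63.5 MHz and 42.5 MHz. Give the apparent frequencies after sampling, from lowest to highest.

2 MHz, 2.5 MHz, 3.5 MHz, 7 MHz

fs/2 = 10 MHz.
17.5 MHz > fs/2 = 10 MHz, folds to fs − 17.5 MHz = 2.5 MHz.
53 MHz mod fs = 13 MHz.
13 MHz > fs/2 = 10 MHz, folds to fs − 13 MHz = 7 MHz.
42 MHz mod fs = 2 MHz.
2 MHz ≤ fs/2 = 10 MHz, appears at 2 MHz.
63.5 MHz mod fs = 3.5 MHz.
3.5 MHz ≤ fs/2 = 10 MHz, appears at 3.5 MHz.
42.5 MHz mod fs = 2.5 MHz.
2.5 MHz ≤ fs/2 = 10 MHz, appears at 2.5 MHz.
Distinct values: {2 MHz, 2.5 MHz, 3.5 MHz, 7 MHz}.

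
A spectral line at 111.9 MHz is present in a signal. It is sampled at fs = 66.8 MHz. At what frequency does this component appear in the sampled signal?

111.9 MHz mod fs = 45.1 MHz.
45.1 MHz > fs/2 = 33.4 MHz, folds to fs − 45.1 MHz = 21.7 MHz.

21.7 MHz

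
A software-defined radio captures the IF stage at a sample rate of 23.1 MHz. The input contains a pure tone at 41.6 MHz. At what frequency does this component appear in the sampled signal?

41.6 MHz mod fs = 18.5 MHz.
18.5 MHz > fs/2 = 11.55 MHz, folds to fs − 18.5 MHz = 4.6 MHz.

4.6 MHz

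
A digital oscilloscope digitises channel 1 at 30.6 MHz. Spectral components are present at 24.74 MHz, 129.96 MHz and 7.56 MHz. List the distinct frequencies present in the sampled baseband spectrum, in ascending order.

fs/2 = 15.3 MHz.
24.74 MHz > fs/2 = 15.3 MHz, folds to fs − 24.74 MHz = 5.86 MHz.
129.96 MHz mod fs = 7.56 MHz.
7.56 MHz ≤ fs/2 = 15.3 MHz, appears at 7.56 MHz.
7.56 MHz ≤ fs/2 = 15.3 MHz, passes unchanged.
Distinct values: {5.86 MHz, 7.56 MHz}.

5.86 MHz, 7.56 MHz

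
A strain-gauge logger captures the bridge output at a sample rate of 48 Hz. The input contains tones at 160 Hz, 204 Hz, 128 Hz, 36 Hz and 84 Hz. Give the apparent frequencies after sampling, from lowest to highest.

fs/2 = 24 Hz.
160 Hz mod fs = 16 Hz.
16 Hz ≤ fs/2 = 24 Hz, appears at 16 Hz.
204 Hz mod fs = 12 Hz.
12 Hz ≤ fs/2 = 24 Hz, appears at 12 Hz.
128 Hz mod fs = 32 Hz.
32 Hz > fs/2 = 24 Hz, folds to fs − 32 Hz = 16 Hz.
36 Hz > fs/2 = 24 Hz, folds to fs − 36 Hz = 12 Hz.
84 Hz mod fs = 36 Hz.
36 Hz > fs/2 = 24 Hz, folds to fs − 36 Hz = 12 Hz.
Distinct values: {12 Hz, 16 Hz}.

12 Hz, 16 Hz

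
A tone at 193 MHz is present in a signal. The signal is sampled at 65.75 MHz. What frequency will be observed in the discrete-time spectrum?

193 MHz mod fs = 61.5 MHz.
61.5 MHz > fs/2 = 32.875 MHz, folds to fs − 61.5 MHz = 4.25 MHz.

4.25 MHz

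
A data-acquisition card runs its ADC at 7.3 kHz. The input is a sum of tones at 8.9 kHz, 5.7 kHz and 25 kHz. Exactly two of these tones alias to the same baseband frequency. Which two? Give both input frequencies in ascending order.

5.7 kHz, 8.9 kHz

fs/2 = 3.65 kHz.
8.9 kHz mod fs = 1.6 kHz.
1.6 kHz ≤ fs/2 = 3.65 kHz, appears at 1.6 kHz.
5.7 kHz > fs/2 = 3.65 kHz, folds to fs − 5.7 kHz = 1.6 kHz.
25 kHz mod fs = 3.1 kHz.
3.1 kHz ≤ fs/2 = 3.65 kHz, appears at 3.1 kHz.
5.7 kHz and 8.9 kHz both map to 1.6 kHz.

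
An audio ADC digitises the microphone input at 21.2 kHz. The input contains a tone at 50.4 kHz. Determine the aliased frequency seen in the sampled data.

50.4 kHz mod fs = 8 kHz.
8 kHz ≤ fs/2 = 10.6 kHz, appears at 8 kHz.

8 kHz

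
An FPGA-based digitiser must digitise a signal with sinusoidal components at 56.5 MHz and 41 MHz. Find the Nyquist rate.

Highest-frequency component: 56.5 MHz.
Nyquist rate = 2 × 56.5 MHz = 113 MHz.

113 MHz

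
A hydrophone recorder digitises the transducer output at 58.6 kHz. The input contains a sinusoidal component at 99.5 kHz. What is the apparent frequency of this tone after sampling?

17.7 kHz

99.5 kHz mod fs = 40.9 kHz.
40.9 kHz > fs/2 = 29.3 kHz, folds to fs − 40.9 kHz = 17.7 kHz.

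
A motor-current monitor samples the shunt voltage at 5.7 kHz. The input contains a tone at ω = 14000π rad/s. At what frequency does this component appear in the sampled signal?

1.3 kHz

ω = 14000π rad/s → f = ω/(2π) = 7000 Hz = 7 kHz.
7 kHz mod fs = 1.3 kHz.
1.3 kHz ≤ fs/2 = 2.85 kHz, appears at 1.3 kHz.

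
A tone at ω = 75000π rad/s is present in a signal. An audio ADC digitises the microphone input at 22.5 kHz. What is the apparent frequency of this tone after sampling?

ω = 75000π rad/s → f = ω/(2π) = 37500 Hz = 37.5 kHz.
37.5 kHz mod fs = 15 kHz.
15 kHz > fs/2 = 11.25 kHz, folds to fs − 15 kHz = 7.5 kHz.

7.5 kHz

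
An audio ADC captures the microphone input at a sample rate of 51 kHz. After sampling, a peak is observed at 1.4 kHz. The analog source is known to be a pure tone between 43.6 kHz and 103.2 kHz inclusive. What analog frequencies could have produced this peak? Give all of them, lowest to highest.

49.6 kHz, 52.4 kHz, 100.6 kHz

Frequencies that alias to 1.4 kHz are k·fs ± 1.4 kHz for integer k ≥ 0.
k=0: 1.4 kHz.
k=1: 49.6 kHz, 52.4 kHz.
k=2: 100.6 kHz, 103.4 kHz.
k=3: 151.6 kHz, 154.4 kHz.
Within [43.6 kHz, 103.2 kHz]: 49.6 kHz, 52.4 kHz, 100.6 kHz.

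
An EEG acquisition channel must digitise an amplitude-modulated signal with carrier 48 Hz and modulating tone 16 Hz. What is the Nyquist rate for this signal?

AM sidebands sit at fc ± fm = 32 Hz and 64 Hz.
Highest-frequency component: 64 Hz.
Nyquist rate = 2 × 64 Hz = 128 Hz.

128 Hz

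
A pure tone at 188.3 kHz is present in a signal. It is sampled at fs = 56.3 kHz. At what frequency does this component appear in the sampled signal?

188.3 kHz mod fs = 19.4 kHz.
19.4 kHz ≤ fs/2 = 28.15 kHz, appears at 19.4 kHz.

19.4 kHz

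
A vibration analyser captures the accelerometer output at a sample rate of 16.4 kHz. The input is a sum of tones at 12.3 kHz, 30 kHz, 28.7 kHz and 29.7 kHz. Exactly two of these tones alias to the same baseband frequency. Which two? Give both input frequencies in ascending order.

12.3 kHz, 28.7 kHz

fs/2 = 8.2 kHz.
12.3 kHz > fs/2 = 8.2 kHz, folds to fs − 12.3 kHz = 4.1 kHz.
30 kHz mod fs = 13.6 kHz.
13.6 kHz > fs/2 = 8.2 kHz, folds to fs − 13.6 kHz = 2.8 kHz.
28.7 kHz mod fs = 12.3 kHz.
12.3 kHz > fs/2 = 8.2 kHz, folds to fs − 12.3 kHz = 4.1 kHz.
29.7 kHz mod fs = 13.3 kHz.
13.3 kHz > fs/2 = 8.2 kHz, folds to fs − 13.3 kHz = 3.1 kHz.
12.3 kHz and 28.7 kHz both map to 4.1 kHz.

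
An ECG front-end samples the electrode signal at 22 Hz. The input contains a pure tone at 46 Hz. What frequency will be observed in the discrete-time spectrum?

46 Hz mod fs = 2 Hz.
2 Hz ≤ fs/2 = 11 Hz, appears at 2 Hz.

2 Hz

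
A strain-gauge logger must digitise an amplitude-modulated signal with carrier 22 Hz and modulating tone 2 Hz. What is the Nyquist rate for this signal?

48 Hz

AM sidebands sit at fc ± fm = 20 Hz and 24 Hz.
Highest-frequency component: 24 Hz.
Nyquist rate = 2 × 24 Hz = 48 Hz.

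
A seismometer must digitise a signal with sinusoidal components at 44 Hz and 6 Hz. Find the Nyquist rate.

88 Hz

Highest-frequency component: 44 Hz.
Nyquist rate = 2 × 44 Hz = 88 Hz.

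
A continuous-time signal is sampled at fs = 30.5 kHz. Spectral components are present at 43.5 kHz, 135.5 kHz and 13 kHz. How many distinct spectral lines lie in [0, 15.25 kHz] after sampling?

2

fs/2 = 15.25 kHz.
43.5 kHz mod fs = 13 kHz.
13 kHz ≤ fs/2 = 15.25 kHz, appears at 13 kHz.
135.5 kHz mod fs = 13.5 kHz.
13.5 kHz ≤ fs/2 = 15.25 kHz, appears at 13.5 kHz.
13 kHz ≤ fs/2 = 15.25 kHz, passes unchanged.
Distinct values: {13 kHz, 13.5 kHz} → 2.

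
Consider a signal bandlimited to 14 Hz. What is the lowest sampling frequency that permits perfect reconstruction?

Nyquist rate = 2 × 14 Hz = 28 Hz.

28 Hz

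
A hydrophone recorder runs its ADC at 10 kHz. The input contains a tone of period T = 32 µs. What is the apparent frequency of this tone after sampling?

T = 32 µs → f = 1/T = 31.25 kHz.
31.25 kHz mod fs = 1.25 kHz.
1.25 kHz ≤ fs/2 = 5 kHz, appears at 1.25 kHz.

1.25 kHz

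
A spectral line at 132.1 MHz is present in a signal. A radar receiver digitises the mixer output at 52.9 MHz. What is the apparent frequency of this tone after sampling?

26.3 MHz

132.1 MHz mod fs = 26.3 MHz.
26.3 MHz ≤ fs/2 = 26.45 MHz, appears at 26.3 MHz.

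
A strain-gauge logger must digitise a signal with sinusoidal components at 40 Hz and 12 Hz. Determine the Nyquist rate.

80 Hz

Highest-frequency component: 40 Hz.
Nyquist rate = 2 × 40 Hz = 80 Hz.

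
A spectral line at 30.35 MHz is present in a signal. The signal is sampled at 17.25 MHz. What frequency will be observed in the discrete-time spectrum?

4.15 MHz

30.35 MHz mod fs = 13.1 MHz.
13.1 MHz > fs/2 = 8.625 MHz, folds to fs − 13.1 MHz = 4.15 MHz.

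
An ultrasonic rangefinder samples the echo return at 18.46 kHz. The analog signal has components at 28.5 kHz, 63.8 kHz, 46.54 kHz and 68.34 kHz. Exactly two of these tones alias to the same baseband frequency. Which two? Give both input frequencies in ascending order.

28.5 kHz, 63.8 kHz

fs/2 = 9.23 kHz.
28.5 kHz mod fs = 10.04 kHz.
10.04 kHz > fs/2 = 9.23 kHz, folds to fs − 10.04 kHz = 8.42 kHz.
63.8 kHz mod fs = 8.42 kHz.
8.42 kHz ≤ fs/2 = 9.23 kHz, appears at 8.42 kHz.
46.54 kHz mod fs = 9.62 kHz.
9.62 kHz > fs/2 = 9.23 kHz, folds to fs − 9.62 kHz = 8.84 kHz.
68.34 kHz mod fs = 12.96 kHz.
12.96 kHz > fs/2 = 9.23 kHz, folds to fs − 12.96 kHz = 5.5 kHz.
28.5 kHz and 63.8 kHz both map to 8.42 kHz.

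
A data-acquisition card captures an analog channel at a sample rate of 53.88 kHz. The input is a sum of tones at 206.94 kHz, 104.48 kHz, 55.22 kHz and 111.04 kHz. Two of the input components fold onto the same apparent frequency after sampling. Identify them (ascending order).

104.48 kHz, 111.04 kHz

fs/2 = 26.94 kHz.
206.94 kHz mod fs = 45.3 kHz.
45.3 kHz > fs/2 = 26.94 kHz, folds to fs − 45.3 kHz = 8.58 kHz.
104.48 kHz mod fs = 50.6 kHz.
50.6 kHz > fs/2 = 26.94 kHz, folds to fs − 50.6 kHz = 3.28 kHz.
55.22 kHz mod fs = 1.34 kHz.
1.34 kHz ≤ fs/2 = 26.94 kHz, appears at 1.34 kHz.
111.04 kHz mod fs = 3.28 kHz.
3.28 kHz ≤ fs/2 = 26.94 kHz, appears at 3.28 kHz.
104.48 kHz and 111.04 kHz both map to 3.28 kHz.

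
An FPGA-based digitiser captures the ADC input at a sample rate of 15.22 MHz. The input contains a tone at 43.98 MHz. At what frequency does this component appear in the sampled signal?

1.68 MHz

43.98 MHz mod fs = 13.54 MHz.
13.54 MHz > fs/2 = 7.61 MHz, folds to fs − 13.54 MHz = 1.68 MHz.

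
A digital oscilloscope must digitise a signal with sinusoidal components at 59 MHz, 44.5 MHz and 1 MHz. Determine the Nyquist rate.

118 MHz

Highest-frequency component: 59 MHz.
Nyquist rate = 2 × 59 MHz = 118 MHz.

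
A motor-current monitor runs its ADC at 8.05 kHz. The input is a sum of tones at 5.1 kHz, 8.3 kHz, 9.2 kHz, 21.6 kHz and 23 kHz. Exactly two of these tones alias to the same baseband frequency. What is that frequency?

fs/2 = 4.025 kHz.
5.1 kHz > fs/2 = 4.025 kHz, folds to fs − 5.1 kHz = 2.95 kHz.
8.3 kHz mod fs = 0.25 kHz.
0.25 kHz ≤ fs/2 = 4.025 kHz, appears at 0.25 kHz.
9.2 kHz mod fs = 1.15 kHz.
1.15 kHz ≤ fs/2 = 4.025 kHz, appears at 1.15 kHz.
21.6 kHz mod fs = 5.5 kHz.
5.5 kHz > fs/2 = 4.025 kHz, folds to fs − 5.5 kHz = 2.55 kHz.
23 kHz mod fs = 6.9 kHz.
6.9 kHz > fs/2 = 4.025 kHz, folds to fs − 6.9 kHz = 1.15 kHz.
9.2 kHz and 23 kHz both map to 1.15 kHz.

1.15 kHz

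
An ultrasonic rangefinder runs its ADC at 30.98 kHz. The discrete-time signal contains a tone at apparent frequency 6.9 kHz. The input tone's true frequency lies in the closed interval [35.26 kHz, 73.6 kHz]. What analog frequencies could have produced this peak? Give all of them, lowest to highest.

37.88 kHz, 55.06 kHz, 68.86 kHz

Frequencies that alias to 6.9 kHz are k·fs ± 6.9 kHz for integer k ≥ 0.
k=0: 6.9 kHz.
k=1: 24.08 kHz, 37.88 kHz.
k=2: 55.06 kHz, 68.86 kHz.
k=3: 86.04 kHz, 99.84 kHz.
Within [35.26 kHz, 73.6 kHz]: 37.88 kHz, 55.06 kHz, 68.86 kHz.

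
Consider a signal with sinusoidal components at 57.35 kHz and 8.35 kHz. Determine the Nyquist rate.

114.7 kHz

Highest-frequency component: 57.35 kHz.
Nyquist rate = 2 × 57.35 kHz = 114.7 kHz.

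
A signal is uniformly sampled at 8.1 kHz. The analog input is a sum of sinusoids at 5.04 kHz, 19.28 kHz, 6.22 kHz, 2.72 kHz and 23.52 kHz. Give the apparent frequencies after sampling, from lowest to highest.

0.78 kHz, 1.88 kHz, 2.72 kHz, 3.06 kHz, 3.08 kHz

fs/2 = 4.05 kHz.
5.04 kHz > fs/2 = 4.05 kHz, folds to fs − 5.04 kHz = 3.06 kHz.
19.28 kHz mod fs = 3.08 kHz.
3.08 kHz ≤ fs/2 = 4.05 kHz, appears at 3.08 kHz.
6.22 kHz > fs/2 = 4.05 kHz, folds to fs − 6.22 kHz = 1.88 kHz.
2.72 kHz ≤ fs/2 = 4.05 kHz, passes unchanged.
23.52 kHz mod fs = 7.32 kHz.
7.32 kHz > fs/2 = 4.05 kHz, folds to fs − 7.32 kHz = 0.78 kHz.
Distinct values: {0.78 kHz, 1.88 kHz, 2.72 kHz, 3.06 kHz, 3.08 kHz}.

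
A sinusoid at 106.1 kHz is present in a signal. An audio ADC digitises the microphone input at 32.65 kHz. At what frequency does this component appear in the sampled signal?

106.1 kHz mod fs = 8.15 kHz.
8.15 kHz ≤ fs/2 = 16.325 kHz, appears at 8.15 kHz.

8.15 kHz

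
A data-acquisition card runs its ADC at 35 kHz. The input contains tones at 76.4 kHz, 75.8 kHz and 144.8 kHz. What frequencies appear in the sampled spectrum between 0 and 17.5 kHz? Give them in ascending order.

fs/2 = 17.5 kHz.
76.4 kHz mod fs = 6.4 kHz.
6.4 kHz ≤ fs/2 = 17.5 kHz, appears at 6.4 kHz.
75.8 kHz mod fs = 5.8 kHz.
5.8 kHz ≤ fs/2 = 17.5 kHz, appears at 5.8 kHz.
144.8 kHz mod fs = 4.8 kHz.
4.8 kHz ≤ fs/2 = 17.5 kHz, appears at 4.8 kHz.
Distinct values: {4.8 kHz, 5.8 kHz, 6.4 kHz}.

4.8 kHz, 5.8 kHz, 6.4 kHz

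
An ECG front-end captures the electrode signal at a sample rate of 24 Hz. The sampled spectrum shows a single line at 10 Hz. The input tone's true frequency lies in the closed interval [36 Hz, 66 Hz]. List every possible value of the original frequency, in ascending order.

Frequencies that alias to 10 Hz are k·fs ± 10 Hz for integer k ≥ 0.
k=0: 10 Hz.
k=1: 14 Hz, 34 Hz.
k=2: 38 Hz, 58 Hz.
k=3: 62 Hz, 82 Hz.
k=4: 86 Hz, 106 Hz.
Within [36 Hz, 66 Hz]: 38 Hz, 58 Hz, 62 Hz.

38 Hz, 58 Hz, 62 Hz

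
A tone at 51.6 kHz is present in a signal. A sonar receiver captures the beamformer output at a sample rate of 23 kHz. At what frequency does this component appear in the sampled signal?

5.6 kHz

51.6 kHz mod fs = 5.6 kHz.
5.6 kHz ≤ fs/2 = 11.5 kHz, appears at 5.6 kHz.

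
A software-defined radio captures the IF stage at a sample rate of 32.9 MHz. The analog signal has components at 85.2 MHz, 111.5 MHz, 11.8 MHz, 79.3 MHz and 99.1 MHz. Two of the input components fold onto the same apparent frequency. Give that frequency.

13.5 MHz

fs/2 = 16.45 MHz.
85.2 MHz mod fs = 19.4 MHz.
19.4 MHz > fs/2 = 16.45 MHz, folds to fs − 19.4 MHz = 13.5 MHz.
111.5 MHz mod fs = 12.8 MHz.
12.8 MHz ≤ fs/2 = 16.45 MHz, appears at 12.8 MHz.
11.8 MHz ≤ fs/2 = 16.45 MHz, passes unchanged.
79.3 MHz mod fs = 13.5 MHz.
13.5 MHz ≤ fs/2 = 16.45 MHz, appears at 13.5 MHz.
99.1 MHz mod fs = 0.4 MHz.
0.4 MHz ≤ fs/2 = 16.45 MHz, appears at 0.4 MHz.
79.3 MHz and 85.2 MHz both map to 13.5 MHz.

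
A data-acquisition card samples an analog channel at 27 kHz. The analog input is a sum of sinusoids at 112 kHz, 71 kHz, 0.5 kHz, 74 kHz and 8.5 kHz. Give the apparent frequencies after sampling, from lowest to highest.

fs/2 = 13.5 kHz.
112 kHz mod fs = 4 kHz.
4 kHz ≤ fs/2 = 13.5 kHz, appears at 4 kHz.
71 kHz mod fs = 17 kHz.
17 kHz > fs/2 = 13.5 kHz, folds to fs − 17 kHz = 10 kHz.
0.5 kHz ≤ fs/2 = 13.5 kHz, passes unchanged.
74 kHz mod fs = 20 kHz.
20 kHz > fs/2 = 13.5 kHz, folds to fs − 20 kHz = 7 kHz.
8.5 kHz ≤ fs/2 = 13.5 kHz, passes unchanged.
Distinct values: {0.5 kHz, 4 kHz, 7 kHz, 8.5 kHz, 10 kHz}.

0.5 kHz, 4 kHz, 7 kHz, 8.5 kHz, 10 kHz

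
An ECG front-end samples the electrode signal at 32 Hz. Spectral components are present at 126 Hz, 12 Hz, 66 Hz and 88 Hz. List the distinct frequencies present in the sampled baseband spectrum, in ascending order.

2 Hz, 8 Hz, 12 Hz

fs/2 = 16 Hz.
126 Hz mod fs = 30 Hz.
30 Hz > fs/2 = 16 Hz, folds to fs − 30 Hz = 2 Hz.
12 Hz ≤ fs/2 = 16 Hz, passes unchanged.
66 Hz mod fs = 2 Hz.
2 Hz ≤ fs/2 = 16 Hz, appears at 2 Hz.
88 Hz mod fs = 24 Hz.
24 Hz > fs/2 = 16 Hz, folds to fs − 24 Hz = 8 Hz.
Distinct values: {2 Hz, 8 Hz, 12 Hz}.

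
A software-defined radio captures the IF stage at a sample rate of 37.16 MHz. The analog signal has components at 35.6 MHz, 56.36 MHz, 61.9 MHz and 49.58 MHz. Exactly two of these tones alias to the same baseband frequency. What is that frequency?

12.42 MHz

fs/2 = 18.58 MHz.
35.6 MHz > fs/2 = 18.58 MHz, folds to fs − 35.6 MHz = 1.56 MHz.
56.36 MHz mod fs = 19.2 MHz.
19.2 MHz > fs/2 = 18.58 MHz, folds to fs − 19.2 MHz = 17.96 MHz.
61.9 MHz mod fs = 24.74 MHz.
24.74 MHz > fs/2 = 18.58 MHz, folds to fs − 24.74 MHz = 12.42 MHz.
49.58 MHz mod fs = 12.42 MHz.
12.42 MHz ≤ fs/2 = 18.58 MHz, appears at 12.42 MHz.
49.58 MHz and 61.9 MHz both map to 12.42 MHz.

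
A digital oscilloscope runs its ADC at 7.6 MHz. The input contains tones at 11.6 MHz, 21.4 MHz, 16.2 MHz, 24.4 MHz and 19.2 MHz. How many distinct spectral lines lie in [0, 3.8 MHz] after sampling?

fs/2 = 3.8 MHz.
11.6 MHz mod fs = 4 MHz.
4 MHz > fs/2 = 3.8 MHz, folds to fs − 4 MHz = 3.6 MHz.
21.4 MHz mod fs = 6.2 MHz.
6.2 MHz > fs/2 = 3.8 MHz, folds to fs − 6.2 MHz = 1.4 MHz.
16.2 MHz mod fs = 1 MHz.
1 MHz ≤ fs/2 = 3.8 MHz, appears at 1 MHz.
24.4 MHz mod fs = 1.6 MHz.
1.6 MHz ≤ fs/2 = 3.8 MHz, appears at 1.6 MHz.
19.2 MHz mod fs = 4 MHz.
4 MHz > fs/2 = 3.8 MHz, folds to fs − 4 MHz = 3.6 MHz.
Distinct values: {1 MHz, 1.4 MHz, 1.6 MHz, 3.6 MHz} → 4.

4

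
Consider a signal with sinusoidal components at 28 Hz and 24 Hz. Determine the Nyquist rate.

Highest-frequency component: 28 Hz.
Nyquist rate = 2 × 28 Hz = 56 Hz.

56 Hz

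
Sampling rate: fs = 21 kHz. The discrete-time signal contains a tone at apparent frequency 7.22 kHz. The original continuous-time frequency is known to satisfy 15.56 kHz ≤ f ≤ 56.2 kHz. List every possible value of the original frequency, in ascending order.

28.22 kHz, 34.78 kHz, 49.22 kHz, 55.78 kHz

Frequencies that alias to 7.22 kHz are k·fs ± 7.22 kHz for integer k ≥ 0.
k=0: 7.22 kHz.
k=1: 13.78 kHz, 28.22 kHz.
k=2: 34.78 kHz, 49.22 kHz.
k=3: 55.78 kHz, 70.22 kHz.
k=4: 76.78 kHz, 91.22 kHz.
Within [15.56 kHz, 56.2 kHz]: 28.22 kHz, 34.78 kHz, 49.22 kHz, 55.78 kHz.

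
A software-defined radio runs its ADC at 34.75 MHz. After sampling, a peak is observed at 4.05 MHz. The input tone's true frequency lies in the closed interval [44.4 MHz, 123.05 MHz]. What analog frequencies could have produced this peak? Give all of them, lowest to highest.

65.45 MHz, 73.55 MHz, 100.2 MHz, 108.3 MHz

Frequencies that alias to 4.05 MHz are k·fs ± 4.05 MHz for integer k ≥ 0.
k=0: 4.05 MHz.
k=1: 30.7 MHz, 38.8 MHz.
k=2: 65.45 MHz, 73.55 MHz.
k=3: 100.2 MHz, 108.3 MHz.
k=4: 134.95 MHz, 143.05 MHz.
Within [44.4 MHz, 123.05 MHz]: 65.45 MHz, 73.55 MHz, 100.2 MHz, 108.3 MHz.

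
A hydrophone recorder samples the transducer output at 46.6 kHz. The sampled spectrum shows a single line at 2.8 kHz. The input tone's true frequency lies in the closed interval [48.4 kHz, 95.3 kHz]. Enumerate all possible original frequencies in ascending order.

Frequencies that alias to 2.8 kHz are k·fs ± 2.8 kHz for integer k ≥ 0.
k=0: 2.8 kHz.
k=1: 43.8 kHz, 49.4 kHz.
k=2: 90.4 kHz, 96 kHz.
k=3: 137 kHz, 142.6 kHz.
Within [48.4 kHz, 95.3 kHz]: 49.4 kHz, 90.4 kHz.

49.4 kHz, 90.4 kHz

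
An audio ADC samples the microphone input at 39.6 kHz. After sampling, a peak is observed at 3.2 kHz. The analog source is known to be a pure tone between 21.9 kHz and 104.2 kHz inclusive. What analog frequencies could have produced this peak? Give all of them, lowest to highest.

Frequencies that alias to 3.2 kHz are k·fs ± 3.2 kHz for integer k ≥ 0.
k=0: 3.2 kHz.
k=1: 36.4 kHz, 42.8 kHz.
k=2: 76 kHz, 82.4 kHz.
k=3: 115.6 kHz, 122 kHz.
Within [21.9 kHz, 104.2 kHz]: 36.4 kHz, 42.8 kHz, 76 kHz, 82.4 kHz.

36.4 kHz, 42.8 kHz, 76 kHz, 82.4 kHz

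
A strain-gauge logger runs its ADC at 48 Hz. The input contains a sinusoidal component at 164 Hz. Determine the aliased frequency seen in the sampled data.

20 Hz

164 Hz mod fs = 20 Hz.
20 Hz ≤ fs/2 = 24 Hz, appears at 20 Hz.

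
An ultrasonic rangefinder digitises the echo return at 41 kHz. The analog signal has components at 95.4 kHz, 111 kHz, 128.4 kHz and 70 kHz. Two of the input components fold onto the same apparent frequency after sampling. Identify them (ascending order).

fs/2 = 20.5 kHz.
95.4 kHz mod fs = 13.4 kHz.
13.4 kHz ≤ fs/2 = 20.5 kHz, appears at 13.4 kHz.
111 kHz mod fs = 29 kHz.
29 kHz > fs/2 = 20.5 kHz, folds to fs − 29 kHz = 12 kHz.
128.4 kHz mod fs = 5.4 kHz.
5.4 kHz ≤ fs/2 = 20.5 kHz, appears at 5.4 kHz.
70 kHz mod fs = 29 kHz.
29 kHz > fs/2 = 20.5 kHz, folds to fs − 29 kHz = 12 kHz.
70 kHz and 111 kHz both map to 12 kHz.

70 kHz, 111 kHz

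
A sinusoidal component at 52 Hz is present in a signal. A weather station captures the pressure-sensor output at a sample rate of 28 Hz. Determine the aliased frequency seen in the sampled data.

4 Hz

52 Hz mod fs = 24 Hz.
24 Hz > fs/2 = 14 Hz, folds to fs − 24 Hz = 4 Hz.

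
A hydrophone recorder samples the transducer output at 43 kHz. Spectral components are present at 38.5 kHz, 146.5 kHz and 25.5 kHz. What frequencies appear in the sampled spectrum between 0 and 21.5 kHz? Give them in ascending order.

4.5 kHz, 17.5 kHz

fs/2 = 21.5 kHz.
38.5 kHz > fs/2 = 21.5 kHz, folds to fs − 38.5 kHz = 4.5 kHz.
146.5 kHz mod fs = 17.5 kHz.
17.5 kHz ≤ fs/2 = 21.5 kHz, appears at 17.5 kHz.
25.5 kHz > fs/2 = 21.5 kHz, folds to fs − 25.5 kHz = 17.5 kHz.
Distinct values: {4.5 kHz, 17.5 kHz}.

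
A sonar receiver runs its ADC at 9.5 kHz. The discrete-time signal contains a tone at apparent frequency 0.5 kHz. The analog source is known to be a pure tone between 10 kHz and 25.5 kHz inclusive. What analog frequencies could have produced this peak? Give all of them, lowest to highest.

10 kHz, 18.5 kHz, 19.5 kHz

Frequencies that alias to 0.5 kHz are k·fs ± 0.5 kHz for integer k ≥ 0.
k=0: 0.5 kHz.
k=1: 9 kHz, 10 kHz.
k=2: 18.5 kHz, 19.5 kHz.
k=3: 28 kHz, 29 kHz.
Within [10 kHz, 25.5 kHz]: 10 kHz, 18.5 kHz, 19.5 kHz.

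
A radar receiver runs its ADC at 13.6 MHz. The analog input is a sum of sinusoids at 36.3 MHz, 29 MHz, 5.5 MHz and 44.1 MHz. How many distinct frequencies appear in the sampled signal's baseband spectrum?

fs/2 = 6.8 MHz.
36.3 MHz mod fs = 9.1 MHz.
9.1 MHz > fs/2 = 6.8 MHz, folds to fs − 9.1 MHz = 4.5 MHz.
29 MHz mod fs = 1.8 MHz.
1.8 MHz ≤ fs/2 = 6.8 MHz, appears at 1.8 MHz.
5.5 MHz ≤ fs/2 = 6.8 MHz, passes unchanged.
44.1 MHz mod fs = 3.3 MHz.
3.3 MHz ≤ fs/2 = 6.8 MHz, appears at 3.3 MHz.
Distinct values: {1.8 MHz, 3.3 MHz, 4.5 MHz, 5.5 MHz} → 4.

4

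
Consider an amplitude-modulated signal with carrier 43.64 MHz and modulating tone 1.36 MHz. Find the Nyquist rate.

AM sidebands sit at fc ± fm = 42.28 MHz and 45 MHz.
Highest-frequency component: 45 MHz.
Nyquist rate = 2 × 45 MHz = 90 MHz.

90 MHz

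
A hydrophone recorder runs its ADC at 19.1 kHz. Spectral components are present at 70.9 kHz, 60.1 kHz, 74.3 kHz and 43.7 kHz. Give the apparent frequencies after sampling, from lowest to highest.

2.1 kHz, 2.8 kHz, 5.5 kHz

fs/2 = 9.55 kHz.
70.9 kHz mod fs = 13.6 kHz.
13.6 kHz > fs/2 = 9.55 kHz, folds to fs − 13.6 kHz = 5.5 kHz.
60.1 kHz mod fs = 2.8 kHz.
2.8 kHz ≤ fs/2 = 9.55 kHz, appears at 2.8 kHz.
74.3 kHz mod fs = 17 kHz.
17 kHz > fs/2 = 9.55 kHz, folds to fs − 17 kHz = 2.1 kHz.
43.7 kHz mod fs = 5.5 kHz.
5.5 kHz ≤ fs/2 = 9.55 kHz, appears at 5.5 kHz.
Distinct values: {2.1 kHz, 2.8 kHz, 5.5 kHz}.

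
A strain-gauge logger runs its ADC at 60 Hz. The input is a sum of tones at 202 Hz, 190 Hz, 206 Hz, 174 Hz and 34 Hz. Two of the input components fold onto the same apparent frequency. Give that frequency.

fs/2 = 30 Hz.
202 Hz mod fs = 22 Hz.
22 Hz ≤ fs/2 = 30 Hz, appears at 22 Hz.
190 Hz mod fs = 10 Hz.
10 Hz ≤ fs/2 = 30 Hz, appears at 10 Hz.
206 Hz mod fs = 26 Hz.
26 Hz ≤ fs/2 = 30 Hz, appears at 26 Hz.
174 Hz mod fs = 54 Hz.
54 Hz > fs/2 = 30 Hz, folds to fs − 54 Hz = 6 Hz.
34 Hz > fs/2 = 30 Hz, folds to fs − 34 Hz = 26 Hz.
34 Hz and 206 Hz both map to 26 Hz.

26 Hz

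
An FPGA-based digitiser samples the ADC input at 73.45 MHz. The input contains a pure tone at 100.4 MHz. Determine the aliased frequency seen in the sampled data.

100.4 MHz mod fs = 26.95 MHz.
26.95 MHz ≤ fs/2 = 36.725 MHz, appears at 26.95 MHz.

26.95 MHz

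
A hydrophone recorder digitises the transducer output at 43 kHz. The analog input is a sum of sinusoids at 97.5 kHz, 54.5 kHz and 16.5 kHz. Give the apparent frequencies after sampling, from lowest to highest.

11.5 kHz, 16.5 kHz

fs/2 = 21.5 kHz.
97.5 kHz mod fs = 11.5 kHz.
11.5 kHz ≤ fs/2 = 21.5 kHz, appears at 11.5 kHz.
54.5 kHz mod fs = 11.5 kHz.
11.5 kHz ≤ fs/2 = 21.5 kHz, appears at 11.5 kHz.
16.5 kHz ≤ fs/2 = 21.5 kHz, passes unchanged.
Distinct values: {11.5 kHz, 16.5 kHz}.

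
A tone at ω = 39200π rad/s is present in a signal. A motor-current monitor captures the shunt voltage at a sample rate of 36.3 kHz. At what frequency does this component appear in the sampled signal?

ω = 39200π rad/s → f = ω/(2π) = 19600 Hz = 19.6 kHz.
19.6 kHz > fs/2 = 18.15 kHz, folds to fs − 19.6 kHz = 16.7 kHz.

16.7 kHz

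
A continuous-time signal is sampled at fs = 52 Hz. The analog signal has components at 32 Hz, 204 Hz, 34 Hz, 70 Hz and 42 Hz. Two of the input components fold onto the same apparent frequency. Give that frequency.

18 Hz

fs/2 = 26 Hz.
32 Hz > fs/2 = 26 Hz, folds to fs − 32 Hz = 20 Hz.
204 Hz mod fs = 48 Hz.
48 Hz > fs/2 = 26 Hz, folds to fs − 48 Hz = 4 Hz.
34 Hz > fs/2 = 26 Hz, folds to fs − 34 Hz = 18 Hz.
70 Hz mod fs = 18 Hz.
18 Hz ≤ fs/2 = 26 Hz, appears at 18 Hz.
42 Hz > fs/2 = 26 Hz, folds to fs − 42 Hz = 10 Hz.
34 Hz and 70 Hz both map to 18 Hz.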